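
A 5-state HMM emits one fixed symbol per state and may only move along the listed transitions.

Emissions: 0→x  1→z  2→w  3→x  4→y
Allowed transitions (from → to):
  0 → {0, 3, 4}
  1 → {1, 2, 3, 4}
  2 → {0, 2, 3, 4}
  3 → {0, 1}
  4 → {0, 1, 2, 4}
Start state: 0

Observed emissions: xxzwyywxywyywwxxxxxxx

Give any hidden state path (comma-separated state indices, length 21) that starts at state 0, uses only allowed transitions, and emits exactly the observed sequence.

0,3,1,2,4,4,2,0,4,2,4,4,2,2,3,0,0,0,0,0,3

  [0] x  {0,3}  => 0  start
  [1] x  {0,3}  => 3  0->3 ok
  [2] z  {1}  => 1  3->1 ok
  [3] w  {2}  => 2  1->2 ok
  [4] y  {4}  => 4  2->4 ok
  [5] y  {4}  => 4  4->4 ok
  [6] w  {2}  => 2  4->2 ok
  [7] x  {0,3}  => 0  2->0 ok
  [8] y  {4}  => 4  0->4 ok
  [9] w  {2}  => 2  4->2 ok
  [10] y  {4}  => 4  2->4 ok
  [11] y  {4}  => 4  4->4 ok
  [12] w  {2}  => 2  4->2 ok
  [13] w  {2}  => 2  2->2 ok
  [14] x  {0,3}  => 3  2->3 ok
  [15] x  {0,3}  => 0  3->0 ok
  [16] x  {0,3}  => 0  0->0 ok
  [17] x  {0,3}  => 0  0->0 ok
  [18] x  {0,3}  => 0  0->0 ok
  [19] x  {0,3}  => 0  0->0 ok
  [20] x  {0,3}  => 3  0->3 ok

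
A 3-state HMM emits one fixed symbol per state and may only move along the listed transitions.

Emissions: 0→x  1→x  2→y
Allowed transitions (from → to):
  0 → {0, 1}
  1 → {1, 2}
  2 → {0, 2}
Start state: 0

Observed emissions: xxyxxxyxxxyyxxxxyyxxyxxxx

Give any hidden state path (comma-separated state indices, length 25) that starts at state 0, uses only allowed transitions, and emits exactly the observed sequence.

  [0] x  {0,1}  => 0  start
  [1] x  {0,1}  => 1  0->1 ok
  [2] y  {2}  => 2  1->2 ok
  [3] x  {0,1}  => 0  2->0 ok
  [4] x  {0,1}  => 0  0->0 ok
  [5] x  {0,1}  => 1  0->1 ok
  [6] y  {2}  => 2  1->2 ok
  [7] x  {0,1}  => 0  2->0 ok
  [8] x  {0,1}  => 1  0->1 ok
  [9] x  {0,1}  => 1  1->1 ok
  [10] y  {2}  => 2  1->2 ok
  [11] y  {2}  => 2  2->2 ok
  [12] x  {0,1}  => 0  2->0 ok
  [13] x  {0,1}  => 0  0->0 ok
  [14] x  {0,1}  => 0  0->0 ok
  [15] x  {0,1}  => 1  0->1 ok
  [16] y  {2}  => 2  1->2 ok
  [17] y  {2}  => 2  2->2 ok
  [18] x  {0,1}  => 0  2->0 ok
  [19] x  {0,1}  => 1  0->1 ok
  [20] y  {2}  => 2  1->2 ok
  [21] x  {0,1}  => 0  2->0 ok
  [22] x  {0,1}  => 0  0->0 ok
  [23] x  {0,1}  => 1  0->1 ok
  [24] x  {0,1}  => 1  1->1 ok

0,1,2,0,0,1,2,0,1,1,2,2,0,0,0,1,2,2,0,1,2,0,0,1,1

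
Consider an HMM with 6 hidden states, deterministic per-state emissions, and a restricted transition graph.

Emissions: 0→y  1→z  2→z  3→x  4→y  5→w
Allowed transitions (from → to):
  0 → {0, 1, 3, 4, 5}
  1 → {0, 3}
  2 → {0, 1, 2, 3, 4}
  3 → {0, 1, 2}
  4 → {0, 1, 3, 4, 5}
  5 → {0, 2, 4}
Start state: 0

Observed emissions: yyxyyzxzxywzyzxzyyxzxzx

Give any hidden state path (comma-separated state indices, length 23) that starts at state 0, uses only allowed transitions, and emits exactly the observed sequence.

0,4,3,0,0,1,3,2,3,0,5,2,0,1,3,2,4,4,3,2,3,1,3

  pos 0: y in {0,4}, choose 0; start
  pos 1: y in {0,4}, choose 4; 0->4 ok
  pos 2: x in {3}, choose 3; 4->3 ok
  pos 3: y in {0,4}, choose 0; 3->0 ok
  pos 4: y in {0,4}, choose 0; 0->0 ok
  pos 5: z in {1,2}, choose 1; 0->1 ok
  pos 6: x in {3}, choose 3; 1->3 ok
  pos 7: z in {1,2}, choose 2; 3->2 ok
  pos 8: x in {3}, choose 3; 2->3 ok
  pos 9: y in {0,4}, choose 0; 3->0 ok
  pos 10: w in {5}, choose 5; 0->5 ok
  pos 11: z in {1,2}, choose 2; 5->2 ok
  pos 12: y in {0,4}, choose 0; 2->0 ok
  pos 13: z in {1,2}, choose 1; 0->1 ok
  pos 14: x in {3}, choose 3; 1->3 ok
  pos 15: z in {1,2}, choose 2; 3->2 ok
  pos 16: y in {0,4}, choose 4; 2->4 ok
  pos 17: y in {0,4}, choose 4; 4->4 ok
  pos 18: x in {3}, choose 3; 4->3 ok
  pos 19: z in {1,2}, choose 2; 3->2 ok
  pos 20: x in {3}, choose 3; 2->3 ok
  pos 21: z in {1,2}, choose 1; 3->1 ok
  pos 22: x in {3}, choose 3; 1->3 ok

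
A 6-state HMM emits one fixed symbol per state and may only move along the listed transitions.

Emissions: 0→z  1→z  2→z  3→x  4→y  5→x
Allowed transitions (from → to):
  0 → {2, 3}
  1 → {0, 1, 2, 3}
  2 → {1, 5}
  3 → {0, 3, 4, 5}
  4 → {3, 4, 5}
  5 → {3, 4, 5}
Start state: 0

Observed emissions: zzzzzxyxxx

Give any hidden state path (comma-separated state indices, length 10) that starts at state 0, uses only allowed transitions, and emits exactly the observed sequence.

  [0] z  {0,1,2}  => 0  start
  [1] z  {0,1,2}  => 2  0->2 ok
  [2] z  {0,1,2}  => 1  2->1 ok
  [3] z  {0,1,2}  => 1  1->1 ok
  [4] z  {0,1,2}  => 2  1->2 ok
  [5] x  {3,5}  => 5  2->5 ok
  [6] y  {4}  => 4  5->4 ok
  [7] x  {3,5}  => 3  4->3 ok
  [8] x  {3,5}  => 3  3->3 ok
  [9] x  {3,5}  => 3  3->3 ok

0,2,1,1,2,5,4,3,3,3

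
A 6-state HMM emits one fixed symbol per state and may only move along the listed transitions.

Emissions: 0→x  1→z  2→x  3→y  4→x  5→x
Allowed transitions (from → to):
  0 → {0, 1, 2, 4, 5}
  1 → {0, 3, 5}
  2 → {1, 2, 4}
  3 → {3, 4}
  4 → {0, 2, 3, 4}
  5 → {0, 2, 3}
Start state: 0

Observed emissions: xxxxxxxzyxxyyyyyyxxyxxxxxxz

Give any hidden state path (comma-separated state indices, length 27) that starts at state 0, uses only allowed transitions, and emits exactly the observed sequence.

  0: obs=x cand={0,2,4,5} pick 0 [start]
  1: obs=x cand={0,2,4,5} pick 5 [0->5 ok]
  2: obs=x cand={0,2,4,5} pick 2 [5->2 ok]
  3: obs=x cand={0,2,4,5} pick 2 [2->2 ok]
  4: obs=x cand={0,2,4,5} pick 2 [2->2 ok]
  5: obs=x cand={0,2,4,5} pick 2 [2->2 ok]
  6: obs=x cand={0,2,4,5} pick 2 [2->2 ok]
  7: obs=z cand={1} pick 1 [2->1 ok]
  8: obs=y cand={3} pick 3 [1->3 ok]
  9: obs=x cand={0,2,4,5} pick 4 [3->4 ok]
  10: obs=x cand={0,2,4,5} pick 4 [4->4 ok]
  11: obs=y cand={3} pick 3 [4->3 ok]
  12: obs=y cand={3} pick 3 [3->3 ok]
  13: obs=y cand={3} pick 3 [3->3 ok]
  14: obs=y cand={3} pick 3 [3->3 ok]
  15: obs=y cand={3} pick 3 [3->3 ok]
  16: obs=y cand={3} pick 3 [3->3 ok]
  17: obs=x cand={0,2,4,5} pick 4 [3->4 ok]
  18: obs=x cand={0,2,4,5} pick 4 [4->4 ok]
  19: obs=y cand={3} pick 3 [4->3 ok]
  20: obs=x cand={0,2,4,5} pick 4 [3->4 ok]
  21: obs=x cand={0,2,4,5} pick 0 [4->0 ok]
  22: obs=x cand={0,2,4,5} pick 0 [0->0 ok]
  23: obs=x cand={0,2,4,5} pick 4 [0->4 ok]
  24: obs=x cand={0,2,4,5} pick 2 [4->2 ok]
  25: obs=x cand={0,2,4,5} pick 2 [2->2 ok]
  26: obs=z cand={1} pick 1 [2->1 ok]

0,5,2,2,2,2,2,1,3,4,4,3,3,3,3,3,3,4,4,3,4,0,0,4,2,2,1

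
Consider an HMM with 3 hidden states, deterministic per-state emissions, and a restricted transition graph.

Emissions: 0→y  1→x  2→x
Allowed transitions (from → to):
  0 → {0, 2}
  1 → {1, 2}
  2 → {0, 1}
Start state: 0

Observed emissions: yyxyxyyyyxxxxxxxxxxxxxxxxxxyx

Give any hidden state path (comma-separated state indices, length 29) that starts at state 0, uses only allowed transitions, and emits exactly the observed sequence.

  t0 'y' -> {0}, take 0 (start)
  t1 'y' -> {0}, take 0 (0->0 ok)
  t2 'x' -> {1,2}, take 2 (0->2 ok)
  t3 'y' -> {0}, take 0 (2->0 ok)
  t4 'x' -> {1,2}, take 2 (0->2 ok)
  t5 'y' -> {0}, take 0 (2->0 ok)
  t6 'y' -> {0}, take 0 (0->0 ok)
  t7 'y' -> {0}, take 0 (0->0 ok)
  t8 'y' -> {0}, take 0 (0->0 ok)
  t9 'x' -> {1,2}, take 2 (0->2 ok)
  t10 'x' -> {1,2}, take 1 (2->1 ok)
  t11 'x' -> {1,2}, take 1 (1->1 ok)
  t12 'x' -> {1,2}, take 2 (1->2 ok)
  t13 'x' -> {1,2}, take 1 (2->1 ok)
  t14 'x' -> {1,2}, take 1 (1->1 ok)
  t15 'x' -> {1,2}, take 1 (1->1 ok)
  t16 'x' -> {1,2}, take 1 (1->1 ok)
  t17 'x' -> {1,2}, take 1 (1->1 ok)
  t18 'x' -> {1,2}, take 1 (1->1 ok)
  t19 'x' -> {1,2}, take 2 (1->2 ok)
  t20 'x' -> {1,2}, take 1 (2->1 ok)
  t21 'x' -> {1,2}, take 1 (1->1 ok)
  t22 'x' -> {1,2}, take 1 (1->1 ok)
  t23 'x' -> {1,2}, take 2 (1->2 ok)
  t24 'x' -> {1,2}, take 1 (2->1 ok)
  t25 'x' -> {1,2}, take 1 (1->1 ok)
  t26 'x' -> {1,2}, take 2 (1->2 ok)
  t27 'y' -> {0}, take 0 (2->0 ok)
  t28 'x' -> {1,2}, take 2 (0->2 ok)

0,0,2,0,2,0,0,0,0,2,1,1,2,1,1,1,1,1,1,2,1,1,1,2,1,1,2,0,2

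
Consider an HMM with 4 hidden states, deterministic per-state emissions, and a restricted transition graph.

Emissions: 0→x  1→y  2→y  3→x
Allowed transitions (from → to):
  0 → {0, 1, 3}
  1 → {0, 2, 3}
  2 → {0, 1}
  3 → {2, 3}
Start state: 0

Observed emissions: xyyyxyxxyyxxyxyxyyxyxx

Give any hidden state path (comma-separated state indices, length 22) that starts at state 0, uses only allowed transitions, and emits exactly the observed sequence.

0,1,2,1,0,1,3,3,2,1,0,0,1,0,1,3,2,1,3,2,0,0

  pos 0: x in {0,3}, choose 0; start
  pos 1: y in {1,2}, choose 1; 0->1 ok
  pos 2: y in {1,2}, choose 2; 1->2 ok
  pos 3: y in {1,2}, choose 1; 2->1 ok
  pos 4: x in {0,3}, choose 0; 1->0 ok
  pos 5: y in {1,2}, choose 1; 0->1 ok
  pos 6: x in {0,3}, choose 3; 1->3 ok
  pos 7: x in {0,3}, choose 3; 3->3 ok
  pos 8: y in {1,2}, choose 2; 3->2 ok
  pos 9: y in {1,2}, choose 1; 2->1 ok
  pos 10: x in {0,3}, choose 0; 1->0 ok
  pos 11: x in {0,3}, choose 0; 0->0 ok
  pos 12: y in {1,2}, choose 1; 0->1 ok
  pos 13: x in {0,3}, choose 0; 1->0 ok
  pos 14: y in {1,2}, choose 1; 0->1 ok
  pos 15: x in {0,3}, choose 3; 1->3 ok
  pos 16: y in {1,2}, choose 2; 3->2 ok
  pos 17: y in {1,2}, choose 1; 2->1 ok
  pos 18: x in {0,3}, choose 3; 1->3 ok
  pos 19: y in {1,2}, choose 2; 3->2 ok
  pos 20: x in {0,3}, choose 0; 2->0 ok
  pos 21: x in {0,3}, choose 0; 0->0 ok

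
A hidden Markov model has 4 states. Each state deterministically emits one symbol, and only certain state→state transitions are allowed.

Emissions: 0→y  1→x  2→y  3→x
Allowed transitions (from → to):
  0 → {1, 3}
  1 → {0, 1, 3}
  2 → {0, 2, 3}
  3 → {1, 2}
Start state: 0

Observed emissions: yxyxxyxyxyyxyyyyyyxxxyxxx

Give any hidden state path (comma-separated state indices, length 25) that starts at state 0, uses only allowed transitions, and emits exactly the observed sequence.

0,1,0,3,1,0,3,2,3,2,2,3,2,2,2,2,2,0,1,1,3,2,3,1,3

  pos 0: y in {0,2}, choose 0; start
  pos 1: x in {1,3}, choose 1; 0->1 ok
  pos 2: y in {0,2}, choose 0; 1->0 ok
  pos 3: x in {1,3}, choose 3; 0->3 ok
  pos 4: x in {1,3}, choose 1; 3->1 ok
  pos 5: y in {0,2}, choose 0; 1->0 ok
  pos 6: x in {1,3}, choose 3; 0->3 ok
  pos 7: y in {0,2}, choose 2; 3->2 ok
  pos 8: x in {1,3}, choose 3; 2->3 ok
  pos 9: y in {0,2}, choose 2; 3->2 ok
  pos 10: y in {0,2}, choose 2; 2->2 ok
  pos 11: x in {1,3}, choose 3; 2->3 ok
  pos 12: y in {0,2}, choose 2; 3->2 ok
  pos 13: y in {0,2}, choose 2; 2->2 ok
  pos 14: y in {0,2}, choose 2; 2->2 ok
  pos 15: y in {0,2}, choose 2; 2->2 ok
  pos 16: y in {0,2}, choose 2; 2->2 ok
  pos 17: y in {0,2}, choose 0; 2->0 ok
  pos 18: x in {1,3}, choose 1; 0->1 ok
  pos 19: x in {1,3}, choose 1; 1->1 ok
  pos 20: x in {1,3}, choose 3; 1->3 ok
  pos 21: y in {0,2}, choose 2; 3->2 ok
  pos 22: x in {1,3}, choose 3; 2->3 ok
  pos 23: x in {1,3}, choose 1; 3->1 ok
  pos 24: x in {1,3}, choose 3; 1->3 ok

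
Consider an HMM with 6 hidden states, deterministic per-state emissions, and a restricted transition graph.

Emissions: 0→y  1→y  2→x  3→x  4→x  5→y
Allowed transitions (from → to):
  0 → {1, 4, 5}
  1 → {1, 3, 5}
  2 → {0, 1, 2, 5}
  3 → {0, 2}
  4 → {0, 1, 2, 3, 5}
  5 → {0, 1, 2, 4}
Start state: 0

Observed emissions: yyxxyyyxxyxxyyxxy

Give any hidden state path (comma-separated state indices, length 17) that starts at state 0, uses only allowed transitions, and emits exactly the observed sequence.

0,5,4,2,0,1,1,3,2,0,4,2,1,5,2,2,1

  t0 'y' -> {0,1,5}, take 0 (start)
  t1 'y' -> {0,1,5}, take 5 (0->5 ok)
  t2 'x' -> {2,3,4}, take 4 (5->4 ok)
  t3 'x' -> {2,3,4}, take 2 (4->2 ok)
  t4 'y' -> {0,1,5}, take 0 (2->0 ok)
  t5 'y' -> {0,1,5}, take 1 (0->1 ok)
  t6 'y' -> {0,1,5}, take 1 (1->1 ok)
  t7 'x' -> {2,3,4}, take 3 (1->3 ok)
  t8 'x' -> {2,3,4}, take 2 (3->2 ok)
  t9 'y' -> {0,1,5}, take 0 (2->0 ok)
  t10 'x' -> {2,3,4}, take 4 (0->4 ok)
  t11 'x' -> {2,3,4}, take 2 (4->2 ok)
  t12 'y' -> {0,1,5}, take 1 (2->1 ok)
  t13 'y' -> {0,1,5}, take 5 (1->5 ok)
  t14 'x' -> {2,3,4}, take 2 (5->2 ok)
  t15 'x' -> {2,3,4}, take 2 (2->2 ok)
  t16 'y' -> {0,1,5}, take 1 (2->1 ok)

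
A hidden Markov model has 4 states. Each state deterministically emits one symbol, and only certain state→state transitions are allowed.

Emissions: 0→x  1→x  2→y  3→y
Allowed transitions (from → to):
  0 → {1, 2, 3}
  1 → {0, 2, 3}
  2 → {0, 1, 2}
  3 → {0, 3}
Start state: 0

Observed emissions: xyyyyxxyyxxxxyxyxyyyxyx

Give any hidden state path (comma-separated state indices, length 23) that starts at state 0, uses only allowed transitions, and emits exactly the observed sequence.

  t0 'x' -> {0,1}, take 0 (start)
  t1 'y' -> {2,3}, take 2 (0->2 ok)
  t2 'y' -> {2,3}, take 2 (2->2 ok)
  t3 'y' -> {2,3}, take 2 (2->2 ok)
  t4 'y' -> {2,3}, take 2 (2->2 ok)
  t5 'x' -> {0,1}, take 1 (2->1 ok)
  t6 'x' -> {0,1}, take 0 (1->0 ok)
  t7 'y' -> {2,3}, take 2 (0->2 ok)
  t8 'y' -> {2,3}, take 2 (2->2 ok)
  t9 'x' -> {0,1}, take 0 (2->0 ok)
  t10 'x' -> {0,1}, take 1 (0->1 ok)
  t11 'x' -> {0,1}, take 0 (1->0 ok)
  t12 'x' -> {0,1}, take 1 (0->1 ok)
  t13 'y' -> {2,3}, take 2 (1->2 ok)
  t14 'x' -> {0,1}, take 1 (2->1 ok)
  t15 'y' -> {2,3}, take 3 (1->3 ok)
  t16 'x' -> {0,1}, take 0 (3->0 ok)
  t17 'y' -> {2,3}, take 2 (0->2 ok)
  t18 'y' -> {2,3}, take 2 (2->2 ok)
  t19 'y' -> {2,3}, take 2 (2->2 ok)
  t20 'x' -> {0,1}, take 1 (2->1 ok)
  t21 'y' -> {2,3}, take 2 (1->2 ok)
  t22 'x' -> {0,1}, take 1 (2->1 ok)

0,2,2,2,2,1,0,2,2,0,1,0,1,2,1,3,0,2,2,2,1,2,1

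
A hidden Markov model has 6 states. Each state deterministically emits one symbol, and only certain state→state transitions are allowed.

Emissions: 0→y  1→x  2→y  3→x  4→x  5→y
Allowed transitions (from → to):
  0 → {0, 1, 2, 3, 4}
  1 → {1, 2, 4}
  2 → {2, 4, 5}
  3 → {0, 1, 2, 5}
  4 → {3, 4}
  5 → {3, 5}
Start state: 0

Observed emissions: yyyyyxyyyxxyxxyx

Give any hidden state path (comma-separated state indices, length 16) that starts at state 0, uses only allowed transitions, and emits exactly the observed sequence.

  t0 'y' -> {0,2,5}, take 0 (start)
  t1 'y' -> {0,2,5}, take 2 (0->2 ok)
  t2 'y' -> {0,2,5}, take 2 (2->2 ok)
  t3 'y' -> {0,2,5}, take 5 (2->5 ok)
  t4 'y' -> {0,2,5}, take 5 (5->5 ok)
  t5 'x' -> {1,3,4}, take 3 (5->3 ok)
  t6 'y' -> {0,2,5}, take 2 (3->2 ok)
  t7 'y' -> {0,2,5}, take 5 (2->5 ok)
  t8 'y' -> {0,2,5}, take 5 (5->5 ok)
  t9 'x' -> {1,3,4}, take 3 (5->3 ok)
  t10 'x' -> {1,3,4}, take 1 (3->1 ok)
  t11 'y' -> {0,2,5}, take 2 (1->2 ok)
  t12 'x' -> {1,3,4}, take 4 (2->4 ok)
  t13 'x' -> {1,3,4}, take 3 (4->3 ok)
  t14 'y' -> {0,2,5}, take 0 (3->0 ok)
  t15 'x' -> {1,3,4}, take 1 (0->1 ok)

0,2,2,5,5,3,2,5,5,3,1,2,4,3,0,1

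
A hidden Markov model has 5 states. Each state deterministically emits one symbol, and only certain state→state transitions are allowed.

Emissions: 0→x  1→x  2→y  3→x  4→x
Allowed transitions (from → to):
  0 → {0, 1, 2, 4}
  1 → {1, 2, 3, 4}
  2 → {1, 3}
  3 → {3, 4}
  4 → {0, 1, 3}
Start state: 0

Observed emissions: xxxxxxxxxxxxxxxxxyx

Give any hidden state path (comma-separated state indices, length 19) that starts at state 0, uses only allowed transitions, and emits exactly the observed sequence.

  t0 'x' -> {0,1,3,4}, take 0 (start)
  t1 'x' -> {0,1,3,4}, take 4 (0->4 ok)
  t2 'x' -> {0,1,3,4}, take 1 (4->1 ok)
  t3 'x' -> {0,1,3,4}, take 4 (1->4 ok)
  t4 'x' -> {0,1,3,4}, take 0 (4->0 ok)
  t5 'x' -> {0,1,3,4}, take 0 (0->0 ok)
  t6 'x' -> {0,1,3,4}, take 1 (0->1 ok)
  t7 'x' -> {0,1,3,4}, take 3 (1->3 ok)
  t8 'x' -> {0,1,3,4}, take 3 (3->3 ok)
  t9 'x' -> {0,1,3,4}, take 4 (3->4 ok)
  t10 'x' -> {0,1,3,4}, take 3 (4->3 ok)
  t11 'x' -> {0,1,3,4}, take 3 (3->3 ok)
  t12 'x' -> {0,1,3,4}, take 3 (3->3 ok)
  t13 'x' -> {0,1,3,4}, take 3 (3->3 ok)
  t14 'x' -> {0,1,3,4}, take 3 (3->3 ok)
  t15 'x' -> {0,1,3,4}, take 4 (3->4 ok)
  t16 'x' -> {0,1,3,4}, take 0 (4->0 ok)
  t17 'y' -> {2}, take 2 (0->2 ok)
  t18 'x' -> {0,1,3,4}, take 1 (2->1 ok)

0,4,1,4,0,0,1,3,3,4,3,3,3,3,3,4,0,2,1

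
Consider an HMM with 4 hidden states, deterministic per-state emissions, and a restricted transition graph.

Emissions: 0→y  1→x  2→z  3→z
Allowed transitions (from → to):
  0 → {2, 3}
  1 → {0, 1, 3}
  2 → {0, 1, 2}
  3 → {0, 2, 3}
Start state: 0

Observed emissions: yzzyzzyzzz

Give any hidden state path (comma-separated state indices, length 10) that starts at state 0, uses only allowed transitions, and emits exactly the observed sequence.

0,3,3,0,2,2,0,3,3,3

  pos 0: y in {0}, choose 0; start
  pos 1: z in {2,3}, choose 3; 0->3 ok
  pos 2: z in {2,3}, choose 3; 3->3 ok
  pos 3: y in {0}, choose 0; 3->0 ok
  pos 4: z in {2,3}, choose 2; 0->2 ok
  pos 5: z in {2,3}, choose 2; 2->2 ok
  pos 6: y in {0}, choose 0; 2->0 ok
  pos 7: z in {2,3}, choose 3; 0->3 ok
  pos 8: z in {2,3}, choose 3; 3->3 ok
  pos 9: z in {2,3}, choose 3; 3->3 ok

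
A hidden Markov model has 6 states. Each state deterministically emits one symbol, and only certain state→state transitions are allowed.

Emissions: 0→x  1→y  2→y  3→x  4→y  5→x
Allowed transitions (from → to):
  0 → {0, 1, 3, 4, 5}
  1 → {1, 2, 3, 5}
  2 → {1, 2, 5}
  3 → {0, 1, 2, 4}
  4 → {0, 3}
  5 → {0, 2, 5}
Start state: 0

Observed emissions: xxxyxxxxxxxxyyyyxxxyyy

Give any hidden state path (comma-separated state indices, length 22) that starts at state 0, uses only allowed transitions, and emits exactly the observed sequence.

0,5,5,2,5,5,0,5,5,5,0,3,1,1,2,2,5,0,5,2,1,2

  0: obs=x cand={0,3,5} pick 0 [start]
  1: obs=x cand={0,3,5} pick 5 [0->5 ok]
  2: obs=x cand={0,3,5} pick 5 [5->5 ok]
  3: obs=y cand={1,2,4} pick 2 [5->2 ok]
  4: obs=x cand={0,3,5} pick 5 [2->5 ok]
  5: obs=x cand={0,3,5} pick 5 [5->5 ok]
  6: obs=x cand={0,3,5} pick 0 [5->0 ok]
  7: obs=x cand={0,3,5} pick 5 [0->5 ok]
  8: obs=x cand={0,3,5} pick 5 [5->5 ok]
  9: obs=x cand={0,3,5} pick 5 [5->5 ok]
  10: obs=x cand={0,3,5} pick 0 [5->0 ok]
  11: obs=x cand={0,3,5} pick 3 [0->3 ok]
  12: obs=y cand={1,2,4} pick 1 [3->1 ok]
  13: obs=y cand={1,2,4} pick 1 [1->1 ok]
  14: obs=y cand={1,2,4} pick 2 [1->2 ok]
  15: obs=y cand={1,2,4} pick 2 [2->2 ok]
  16: obs=x cand={0,3,5} pick 5 [2->5 ok]
  17: obs=x cand={0,3,5} pick 0 [5->0 ok]
  18: obs=x cand={0,3,5} pick 5 [0->5 ok]
  19: obs=y cand={1,2,4} pick 2 [5->2 ok]
  20: obs=y cand={1,2,4} pick 1 [2->1 ok]
  21: obs=y cand={1,2,4} pick 2 [1->2 ok]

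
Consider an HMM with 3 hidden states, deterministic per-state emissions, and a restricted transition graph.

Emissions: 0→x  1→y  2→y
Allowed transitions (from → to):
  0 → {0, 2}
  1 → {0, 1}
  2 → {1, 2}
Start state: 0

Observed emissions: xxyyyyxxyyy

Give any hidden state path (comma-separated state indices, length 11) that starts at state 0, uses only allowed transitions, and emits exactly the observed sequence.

0,0,2,1,1,1,0,0,2,2,1

  0: obs=x cand={0} pick 0 [start]
  1: obs=x cand={0} pick 0 [0->0 ok]
  2: obs=y cand={1,2} pick 2 [0->2 ok]
  3: obs=y cand={1,2} pick 1 [2->1 ok]
  4: obs=y cand={1,2} pick 1 [1->1 ok]
  5: obs=y cand={1,2} pick 1 [1->1 ok]
  6: obs=x cand={0} pick 0 [1->0 ok]
  7: obs=x cand={0} pick 0 [0->0 ok]
  8: obs=y cand={1,2} pick 2 [0->2 ok]
  9: obs=y cand={1,2} pick 2 [2->2 ok]
  10: obs=y cand={1,2} pick 1 [2->1 ok]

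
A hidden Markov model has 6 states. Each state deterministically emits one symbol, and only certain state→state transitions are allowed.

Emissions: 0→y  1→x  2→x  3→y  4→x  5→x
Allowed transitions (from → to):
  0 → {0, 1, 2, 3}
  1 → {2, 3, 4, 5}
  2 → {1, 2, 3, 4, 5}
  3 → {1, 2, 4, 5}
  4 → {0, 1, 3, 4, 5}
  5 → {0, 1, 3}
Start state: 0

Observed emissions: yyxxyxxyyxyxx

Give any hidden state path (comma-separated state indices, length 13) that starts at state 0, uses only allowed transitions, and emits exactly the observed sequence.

  t0 'y' -> {0,3}, take 0 (start)
  t1 'y' -> {0,3}, take 3 (0->3 ok)
  t2 'x' -> {1,2,4,5}, take 2 (3->2 ok)
  t3 'x' -> {1,2,4,5}, take 5 (2->5 ok)
  t4 'y' -> {0,3}, take 0 (5->0 ok)
  t5 'x' -> {1,2,4,5}, take 1 (0->1 ok)
  t6 'x' -> {1,2,4,5}, take 4 (1->4 ok)
  t7 'y' -> {0,3}, take 0 (4->0 ok)
  t8 'y' -> {0,3}, take 3 (0->3 ok)
  t9 'x' -> {1,2,4,5}, take 2 (3->2 ok)
  t10 'y' -> {0,3}, take 3 (2->3 ok)
  t11 'x' -> {1,2,4,5}, take 1 (3->1 ok)
  t12 'x' -> {1,2,4,5}, take 4 (1->4 ok)

0,3,2,5,0,1,4,0,3,2,3,1,4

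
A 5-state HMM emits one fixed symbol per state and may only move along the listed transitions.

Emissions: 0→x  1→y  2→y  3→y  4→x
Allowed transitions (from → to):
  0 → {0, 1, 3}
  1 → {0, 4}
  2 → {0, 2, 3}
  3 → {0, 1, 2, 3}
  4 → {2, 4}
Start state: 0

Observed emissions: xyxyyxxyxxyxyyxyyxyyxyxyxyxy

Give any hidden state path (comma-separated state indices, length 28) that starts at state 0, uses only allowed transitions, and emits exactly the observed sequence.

  pos 0: x in {0,4}, choose 0; start
  pos 1: y in {1,2,3}, choose 1; 0->1 ok
  pos 2: x in {0,4}, choose 0; 1->0 ok
  pos 3: y in {1,2,3}, choose 3; 0->3 ok
  pos 4: y in {1,2,3}, choose 1; 3->1 ok
  pos 5: x in {0,4}, choose 4; 1->4 ok
  pos 6: x in {0,4}, choose 4; 4->4 ok
  pos 7: y in {1,2,3}, choose 2; 4->2 ok
  pos 8: x in {0,4}, choose 0; 2->0 ok
  pos 9: x in {0,4}, choose 0; 0->0 ok
  pos 10: y in {1,2,3}, choose 1; 0->1 ok
  pos 11: x in {0,4}, choose 4; 1->4 ok
  pos 12: y in {1,2,3}, choose 2; 4->2 ok
  pos 13: y in {1,2,3}, choose 2; 2->2 ok
  pos 14: x in {0,4}, choose 0; 2->0 ok
  pos 15: y in {1,2,3}, choose 3; 0->3 ok
  pos 16: y in {1,2,3}, choose 1; 3->1 ok
  pos 17: x in {0,4}, choose 4; 1->4 ok
  pos 18: y in {1,2,3}, choose 2; 4->2 ok
  pos 19: y in {1,2,3}, choose 3; 2->3 ok
  pos 20: x in {0,4}, choose 0; 3->0 ok
  pos 21: y in {1,2,3}, choose 3; 0->3 ok
  pos 22: x in {0,4}, choose 0; 3->0 ok
  pos 23: y in {1,2,3}, choose 1; 0->1 ok
  pos 24: x in {0,4}, choose 0; 1->0 ok
  pos 25: y in {1,2,3}, choose 1; 0->1 ok
  pos 26: x in {0,4}, choose 0; 1->0 ok
  pos 27: y in {1,2,3}, choose 1; 0->1 ok

0,1,0,3,1,4,4,2,0,0,1,4,2,2,0,3,1,4,2,3,0,3,0,1,0,1,0,1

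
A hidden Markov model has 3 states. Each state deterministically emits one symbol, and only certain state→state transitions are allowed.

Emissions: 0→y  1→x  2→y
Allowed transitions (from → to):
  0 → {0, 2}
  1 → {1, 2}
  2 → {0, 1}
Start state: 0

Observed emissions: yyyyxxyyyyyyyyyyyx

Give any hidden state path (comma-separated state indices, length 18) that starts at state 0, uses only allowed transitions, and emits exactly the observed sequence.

0,2,0,2,1,1,2,0,0,2,0,2,0,0,2,0,2,1

  t0 'y' -> {0,2}, take 0 (start)
  t1 'y' -> {0,2}, take 2 (0->2 ok)
  t2 'y' -> {0,2}, take 0 (2->0 ok)
  t3 'y' -> {0,2}, take 2 (0->2 ok)
  t4 'x' -> {1}, take 1 (2->1 ok)
  t5 'x' -> {1}, take 1 (1->1 ok)
  t6 'y' -> {0,2}, take 2 (1->2 ok)
  t7 'y' -> {0,2}, take 0 (2->0 ok)
  t8 'y' -> {0,2}, take 0 (0->0 ok)
  t9 'y' -> {0,2}, take 2 (0->2 ok)
  t10 'y' -> {0,2}, take 0 (2->0 ok)
  t11 'y' -> {0,2}, take 2 (0->2 ok)
  t12 'y' -> {0,2}, take 0 (2->0 ok)
  t13 'y' -> {0,2}, take 0 (0->0 ok)
  t14 'y' -> {0,2}, take 2 (0->2 ok)
  t15 'y' -> {0,2}, take 0 (2->0 ok)
  t16 'y' -> {0,2}, take 2 (0->2 ok)
  t17 'x' -> {1}, take 1 (2->1 ok)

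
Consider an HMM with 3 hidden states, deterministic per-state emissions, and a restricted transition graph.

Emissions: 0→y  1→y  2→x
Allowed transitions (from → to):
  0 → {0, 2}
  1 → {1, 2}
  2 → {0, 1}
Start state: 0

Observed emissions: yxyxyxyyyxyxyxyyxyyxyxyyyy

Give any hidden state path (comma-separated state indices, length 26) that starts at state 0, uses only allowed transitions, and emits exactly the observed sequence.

0,2,0,2,0,2,1,1,1,2,1,2,0,2,0,0,2,1,1,2,1,2,1,1,1,1

  pos 0: y in {0,1}, choose 0; start
  pos 1: x in {2}, choose 2; 0->2 ok
  pos 2: y in {0,1}, choose 0; 2->0 ok
  pos 3: x in {2}, choose 2; 0->2 ok
  pos 4: y in {0,1}, choose 0; 2->0 ok
  pos 5: x in {2}, choose 2; 0->2 ok
  pos 6: y in {0,1}, choose 1; 2->1 ok
  pos 7: y in {0,1}, choose 1; 1->1 ok
  pos 8: y in {0,1}, choose 1; 1->1 ok
  pos 9: x in {2}, choose 2; 1->2 ok
  pos 10: y in {0,1}, choose 1; 2->1 ok
  pos 11: x in {2}, choose 2; 1->2 ok
  pos 12: y in {0,1}, choose 0; 2->0 ok
  pos 13: x in {2}, choose 2; 0->2 ok
  pos 14: y in {0,1}, choose 0; 2->0 ok
  pos 15: y in {0,1}, choose 0; 0->0 ok
  pos 16: x in {2}, choose 2; 0->2 ok
  pos 17: y in {0,1}, choose 1; 2->1 ok
  pos 18: y in {0,1}, choose 1; 1->1 ok
  pos 19: x in {2}, choose 2; 1->2 ok
  pos 20: y in {0,1}, choose 1; 2->1 ok
  pos 21: x in {2}, choose 2; 1->2 ok
  pos 22: y in {0,1}, choose 1; 2->1 ok
  pos 23: y in {0,1}, choose 1; 1->1 ok
  pos 24: y in {0,1}, choose 1; 1->1 ok
  pos 25: y in {0,1}, choose 1; 1->1 ok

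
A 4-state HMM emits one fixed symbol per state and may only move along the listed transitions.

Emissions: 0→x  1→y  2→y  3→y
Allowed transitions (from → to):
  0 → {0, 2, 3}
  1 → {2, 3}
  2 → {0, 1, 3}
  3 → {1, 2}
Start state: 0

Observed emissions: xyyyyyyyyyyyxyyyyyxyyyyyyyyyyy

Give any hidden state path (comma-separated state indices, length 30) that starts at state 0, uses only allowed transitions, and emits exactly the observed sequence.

  pos 0: x in {0}, choose 0; start
  pos 1: y in {1,2,3}, choose 2; 0->2 ok
  pos 2: y in {1,2,3}, choose 3; 2->3 ok
  pos 3: y in {1,2,3}, choose 1; 3->1 ok
  pos 4: y in {1,2,3}, choose 3; 1->3 ok
  pos 5: y in {1,2,3}, choose 1; 3->1 ok
  pos 6: y in {1,2,3}, choose 2; 1->2 ok
  pos 7: y in {1,2,3}, choose 1; 2->1 ok
  pos 8: y in {1,2,3}, choose 2; 1->2 ok
  pos 9: y in {1,2,3}, choose 1; 2->1 ok
  pos 10: y in {1,2,3}, choose 3; 1->3 ok
  pos 11: y in {1,2,3}, choose 2; 3->2 ok
  pos 12: x in {0}, choose 0; 2->0 ok
  pos 13: y in {1,2,3}, choose 3; 0->3 ok
  pos 14: y in {1,2,3}, choose 2; 3->2 ok
  pos 15: y in {1,2,3}, choose 1; 2->1 ok
  pos 16: y in {1,2,3}, choose 3; 1->3 ok
  pos 17: y in {1,2,3}, choose 2; 3->2 ok
  pos 18: x in {0}, choose 0; 2->0 ok
  pos 19: y in {1,2,3}, choose 3; 0->3 ok
  pos 20: y in {1,2,3}, choose 2; 3->2 ok
  pos 21: y in {1,2,3}, choose 1; 2->1 ok
  pos 22: y in {1,2,3}, choose 2; 1->2 ok
  pos 23: y in {1,2,3}, choose 1; 2->1 ok
  pos 24: y in {1,2,3}, choose 3; 1->3 ok
  pos 25: y in {1,2,3}, choose 1; 3->1 ok
  pos 26: y in {1,2,3}, choose 3; 1->3 ok
  pos 27: y in {1,2,3}, choose 2; 3->2 ok
  pos 28: y in {1,2,3}, choose 3; 2->3 ok
  pos 29: y in {1,2,3}, choose 2; 3->2 ok

0,2,3,1,3,1,2,1,2,1,3,2,0,3,2,1,3,2,0,3,2,1,2,1,3,1,3,2,3,2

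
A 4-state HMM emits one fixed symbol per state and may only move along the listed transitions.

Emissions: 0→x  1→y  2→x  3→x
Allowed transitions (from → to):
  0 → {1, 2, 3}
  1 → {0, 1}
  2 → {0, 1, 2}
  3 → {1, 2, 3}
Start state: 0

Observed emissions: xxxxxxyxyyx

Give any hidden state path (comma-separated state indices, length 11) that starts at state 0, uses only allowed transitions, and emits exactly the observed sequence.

0,3,2,2,2,0,1,0,1,1,0

  t0 'x' -> {0,2,3}, take 0 (start)
  t1 'x' -> {0,2,3}, take 3 (0->3 ok)
  t2 'x' -> {0,2,3}, take 2 (3->2 ok)
  t3 'x' -> {0,2,3}, take 2 (2->2 ok)
  t4 'x' -> {0,2,3}, take 2 (2->2 ok)
  t5 'x' -> {0,2,3}, take 0 (2->0 ok)
  t6 'y' -> {1}, take 1 (0->1 ok)
  t7 'x' -> {0,2,3}, take 0 (1->0 ok)
  t8 'y' -> {1}, take 1 (0->1 ok)
  t9 'y' -> {1}, take 1 (1->1 ok)
  t10 'x' -> {0,2,3}, take 0 (1->0 ok)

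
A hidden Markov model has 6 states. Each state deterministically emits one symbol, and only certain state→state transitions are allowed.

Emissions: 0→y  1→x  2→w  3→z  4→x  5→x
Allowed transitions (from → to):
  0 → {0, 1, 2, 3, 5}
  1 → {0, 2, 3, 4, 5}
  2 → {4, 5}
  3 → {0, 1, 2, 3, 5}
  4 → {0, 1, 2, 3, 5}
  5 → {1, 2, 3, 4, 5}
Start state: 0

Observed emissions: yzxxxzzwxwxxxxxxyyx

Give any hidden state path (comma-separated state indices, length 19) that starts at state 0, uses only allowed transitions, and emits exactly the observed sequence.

  [0] y  {0}  => 0  start
  [1] z  {3}  => 3  0->3 ok
  [2] x  {1,4,5}  => 5  3->5 ok
  [3] x  {1,4,5}  => 4  5->4 ok
  [4] x  {1,4,5}  => 5  4->5 ok
  [5] z  {3}  => 3  5->3 ok
  [6] z  {3}  => 3  3->3 ok
  [7] w  {2}  => 2  3->2 ok
  [8] x  {1,4,5}  => 4  2->4 ok
  [9] w  {2}  => 2  4->2 ok
  [10] x  {1,4,5}  => 5  2->5 ok
  [11] x  {1,4,5}  => 5  5->5 ok
  [12] x  {1,4,5}  => 5  5->5 ok
  [13] x  {1,4,5}  => 1  5->1 ok
  [14] x  {1,4,5}  => 5  1->5 ok
  [15] x  {1,4,5}  => 1  5->1 ok
  [16] y  {0}  => 0  1->0 ok
  [17] y  {0}  => 0  0->0 ok
  [18] x  {1,4,5}  => 1  0->1 ok

0,3,5,4,5,3,3,2,4,2,5,5,5,1,5,1,0,0,1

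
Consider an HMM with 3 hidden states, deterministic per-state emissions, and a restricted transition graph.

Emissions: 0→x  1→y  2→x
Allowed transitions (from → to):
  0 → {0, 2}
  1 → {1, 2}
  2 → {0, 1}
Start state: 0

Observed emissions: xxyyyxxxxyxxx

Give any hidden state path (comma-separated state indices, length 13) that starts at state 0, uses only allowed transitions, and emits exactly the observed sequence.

0,2,1,1,1,2,0,0,2,1,2,0,0

  t0 'x' -> {0,2}, take 0 (start)
  t1 'x' -> {0,2}, take 2 (0->2 ok)
  t2 'y' -> {1}, take 1 (2->1 ok)
  t3 'y' -> {1}, take 1 (1->1 ok)
  t4 'y' -> {1}, take 1 (1->1 ok)
  t5 'x' -> {0,2}, take 2 (1->2 ok)
  t6 'x' -> {0,2}, take 0 (2->0 ok)
  t7 'x' -> {0,2}, take 0 (0->0 ok)
  t8 'x' -> {0,2}, take 2 (0->2 ok)
  t9 'y' -> {1}, take 1 (2->1 ok)
  t10 'x' -> {0,2}, take 2 (1->2 ok)
  t11 'x' -> {0,2}, take 0 (2->0 ok)
  t12 'x' -> {0,2}, take 0 (0->0 ok)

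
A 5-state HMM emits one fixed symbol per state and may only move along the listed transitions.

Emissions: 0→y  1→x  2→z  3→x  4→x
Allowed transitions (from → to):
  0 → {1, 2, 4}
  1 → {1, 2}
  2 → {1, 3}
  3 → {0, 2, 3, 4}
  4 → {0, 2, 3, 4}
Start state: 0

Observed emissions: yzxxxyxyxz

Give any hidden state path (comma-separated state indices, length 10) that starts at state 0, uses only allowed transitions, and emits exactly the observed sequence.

0,2,3,3,4,0,4,0,4,2

  0: obs=y cand={0} pick 0 [start]
  1: obs=z cand={2} pick 2 [0->2 ok]
  2: obs=x cand={1,3,4} pick 3 [2->3 ok]
  3: obs=x cand={1,3,4} pick 3 [3->3 ok]
  4: obs=x cand={1,3,4} pick 4 [3->4 ok]
  5: obs=y cand={0} pick 0 [4->0 ok]
  6: obs=x cand={1,3,4} pick 4 [0->4 ok]
  7: obs=y cand={0} pick 0 [4->0 ok]
  8: obs=x cand={1,3,4} pick 4 [0->4 ok]
  9: obs=z cand={2} pick 2 [4->2 ok]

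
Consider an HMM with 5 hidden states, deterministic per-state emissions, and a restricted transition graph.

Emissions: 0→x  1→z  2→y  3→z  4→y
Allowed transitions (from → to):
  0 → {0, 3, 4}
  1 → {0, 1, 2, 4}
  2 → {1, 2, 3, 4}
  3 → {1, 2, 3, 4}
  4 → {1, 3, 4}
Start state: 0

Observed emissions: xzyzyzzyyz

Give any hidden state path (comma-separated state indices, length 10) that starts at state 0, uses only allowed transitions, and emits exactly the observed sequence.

  0: obs=x cand={0} pick 0 [start]
  1: obs=z cand={1,3} pick 3 [0->3 ok]
  2: obs=y cand={2,4} pick 2 [3->2 ok]
  3: obs=z cand={1,3} pick 3 [2->3 ok]
  4: obs=y cand={2,4} pick 4 [3->4 ok]
  5: obs=z cand={1,3} pick 3 [4->3 ok]
  6: obs=z cand={1,3} pick 3 [3->3 ok]
  7: obs=y cand={2,4} pick 2 [3->2 ok]
  8: obs=y cand={2,4} pick 4 [2->4 ok]
  9: obs=z cand={1,3} pick 1 [4->1 ok]

0,3,2,3,4,3,3,2,4,1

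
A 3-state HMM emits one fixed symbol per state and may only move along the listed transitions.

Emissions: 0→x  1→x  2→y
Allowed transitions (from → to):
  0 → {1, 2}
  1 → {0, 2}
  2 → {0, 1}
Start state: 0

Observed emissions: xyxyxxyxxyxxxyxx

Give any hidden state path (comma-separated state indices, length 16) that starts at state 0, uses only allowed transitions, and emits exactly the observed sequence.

0,2,0,2,1,0,2,0,1,2,1,0,1,2,0,1

  pos 0: x in {0,1}, choose 0; start
  pos 1: y in {2}, choose 2; 0->2 ok
  pos 2: x in {0,1}, choose 0; 2->0 ok
  pos 3: y in {2}, choose 2; 0->2 ok
  pos 4: x in {0,1}, choose 1; 2->1 ok
  pos 5: x in {0,1}, choose 0; 1->0 ok
  pos 6: y in {2}, choose 2; 0->2 ok
  pos 7: x in {0,1}, choose 0; 2->0 ok
  pos 8: x in {0,1}, choose 1; 0->1 ok
  pos 9: y in {2}, choose 2; 1->2 ok
  pos 10: x in {0,1}, choose 1; 2->1 ok
  pos 11: x in {0,1}, choose 0; 1->0 ok
  pos 12: x in {0,1}, choose 1; 0->1 ok
  pos 13: y in {2}, choose 2; 1->2 ok
  pos 14: x in {0,1}, choose 0; 2->0 ok
  pos 15: x in {0,1}, choose 1; 0->1 ok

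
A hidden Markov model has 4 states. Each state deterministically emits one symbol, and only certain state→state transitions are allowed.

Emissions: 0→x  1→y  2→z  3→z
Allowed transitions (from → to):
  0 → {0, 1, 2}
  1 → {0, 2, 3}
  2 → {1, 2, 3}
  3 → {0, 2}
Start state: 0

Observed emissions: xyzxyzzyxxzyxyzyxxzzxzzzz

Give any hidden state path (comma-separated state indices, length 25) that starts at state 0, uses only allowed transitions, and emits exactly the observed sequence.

0,1,3,0,1,2,2,1,0,0,2,1,0,1,2,1,0,0,2,3,0,2,2,2,3

  t0 'x' -> {0}, take 0 (start)
  t1 'y' -> {1}, take 1 (0->1 ok)
  t2 'z' -> {2,3}, take 3 (1->3 ok)
  t3 'x' -> {0}, take 0 (3->0 ok)
  t4 'y' -> {1}, take 1 (0->1 ok)
  t5 'z' -> {2,3}, take 2 (1->2 ok)
  t6 'z' -> {2,3}, take 2 (2->2 ok)
  t7 'y' -> {1}, take 1 (2->1 ok)
  t8 'x' -> {0}, take 0 (1->0 ok)
  t9 'x' -> {0}, take 0 (0->0 ok)
  t10 'z' -> {2,3}, take 2 (0->2 ok)
  t11 'y' -> {1}, take 1 (2->1 ok)
  t12 'x' -> {0}, take 0 (1->0 ok)
  t13 'y' -> {1}, take 1 (0->1 ok)
  t14 'z' -> {2,3}, take 2 (1->2 ok)
  t15 'y' -> {1}, take 1 (2->1 ok)
  t16 'x' -> {0}, take 0 (1->0 ok)
  t17 'x' -> {0}, take 0 (0->0 ok)
  t18 'z' -> {2,3}, take 2 (0->2 ok)
  t19 'z' -> {2,3}, take 3 (2->3 ok)
  t20 'x' -> {0}, take 0 (3->0 ok)
  t21 'z' -> {2,3}, take 2 (0->2 ok)
  t22 'z' -> {2,3}, take 2 (2->2 ok)
  t23 'z' -> {2,3}, take 2 (2->2 ok)
  t24 'z' -> {2,3}, take 3 (2->3 ok)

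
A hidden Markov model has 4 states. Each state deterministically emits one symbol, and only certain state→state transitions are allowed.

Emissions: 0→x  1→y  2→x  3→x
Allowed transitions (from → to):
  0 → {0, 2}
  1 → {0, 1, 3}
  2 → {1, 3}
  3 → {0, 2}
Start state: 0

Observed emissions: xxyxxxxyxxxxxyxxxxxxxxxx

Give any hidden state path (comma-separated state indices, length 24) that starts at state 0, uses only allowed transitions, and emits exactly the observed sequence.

  0: obs=x cand={0,2,3} pick 0 [start]
  1: obs=x cand={0,2,3} pick 2 [0->2 ok]
  2: obs=y cand={1} pick 1 [2->1 ok]
  3: obs=x cand={0,2,3} pick 0 [1->0 ok]
  4: obs=x cand={0,2,3} pick 2 [0->2 ok]
  5: obs=x cand={0,2,3} pick 3 [2->3 ok]
  6: obs=x cand={0,2,3} pick 2 [3->2 ok]
  7: obs=y cand={1} pick 1 [2->1 ok]
  8: obs=x cand={0,2,3} pick 0 [1->0 ok]
  9: obs=x cand={0,2,3} pick 2 [0->2 ok]
  10: obs=x cand={0,2,3} pick 3 [2->3 ok]
  11: obs=x cand={0,2,3} pick 0 [3->0 ok]
  12: obs=x cand={0,2,3} pick 2 [0->2 ok]
  13: obs=y cand={1} pick 1 [2->1 ok]
  14: obs=x cand={0,2,3} pick 0 [1->0 ok]
  15: obs=x cand={0,2,3} pick 0 [0->0 ok]
  16: obs=x cand={0,2,3} pick 2 [0->2 ok]
  17: obs=x cand={0,2,3} pick 3 [2->3 ok]
  18: obs=x cand={0,2,3} pick 2 [3->2 ok]
  19: obs=x cand={0,2,3} pick 3 [2->3 ok]
  20: obs=x cand={0,2,3} pick 0 [3->0 ok]
  21: obs=x cand={0,2,3} pick 0 [0->0 ok]
  22: obs=x cand={0,2,3} pick 0 [0->0 ok]
  23: obs=x cand={0,2,3} pick 0 [0->0 ok]

0,2,1,0,2,3,2,1,0,2,3,0,2,1,0,0,2,3,2,3,0,0,0,0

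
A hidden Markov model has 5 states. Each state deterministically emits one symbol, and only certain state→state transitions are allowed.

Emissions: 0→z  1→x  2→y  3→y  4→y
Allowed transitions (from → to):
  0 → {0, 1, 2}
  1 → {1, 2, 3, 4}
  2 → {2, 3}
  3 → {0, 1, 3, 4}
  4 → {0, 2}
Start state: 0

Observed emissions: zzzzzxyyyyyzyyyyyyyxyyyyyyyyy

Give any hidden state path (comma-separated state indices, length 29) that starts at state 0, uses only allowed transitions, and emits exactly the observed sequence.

0,0,0,0,0,1,3,4,2,2,3,0,2,2,2,2,2,2,3,1,2,2,3,3,4,2,2,2,3

  [0] z  {0}  => 0  start
  [1] z  {0}  => 0  0->0 ok
  [2] z  {0}  => 0  0->0 ok
  [3] z  {0}  => 0  0->0 ok
  [4] z  {0}  => 0  0->0 ok
  [5] x  {1}  => 1  0->1 ok
  [6] y  {2,3,4}  => 3  1->3 ok
  [7] y  {2,3,4}  => 4  3->4 ok
  [8] y  {2,3,4}  => 2  4->2 ok
  [9] y  {2,3,4}  => 2  2->2 ok
  [10] y  {2,3,4}  => 3  2->3 ok
  [11] z  {0}  => 0  3->0 ok
  [12] y  {2,3,4}  => 2  0->2 ok
  [13] y  {2,3,4}  => 2  2->2 ok
  [14] y  {2,3,4}  => 2  2->2 ok
  [15] y  {2,3,4}  => 2  2->2 ok
  [16] y  {2,3,4}  => 2  2->2 ok
  [17] y  {2,3,4}  => 2  2->2 ok
  [18] y  {2,3,4}  => 3  2->3 ok
  [19] x  {1}  => 1  3->1 ok
  [20] y  {2,3,4}  => 2  1->2 ok
  [21] y  {2,3,4}  => 2  2->2 ok
  [22] y  {2,3,4}  => 3  2->3 ok
  [23] y  {2,3,4}  => 3  3->3 ok
  [24] y  {2,3,4}  => 4  3->4 ok
  [25] y  {2,3,4}  => 2  4->2 ok
  [26] y  {2,3,4}  => 2  2->2 ok
  [27] y  {2,3,4}  => 2  2->2 ok
  [28] y  {2,3,4}  => 3  2->3 ok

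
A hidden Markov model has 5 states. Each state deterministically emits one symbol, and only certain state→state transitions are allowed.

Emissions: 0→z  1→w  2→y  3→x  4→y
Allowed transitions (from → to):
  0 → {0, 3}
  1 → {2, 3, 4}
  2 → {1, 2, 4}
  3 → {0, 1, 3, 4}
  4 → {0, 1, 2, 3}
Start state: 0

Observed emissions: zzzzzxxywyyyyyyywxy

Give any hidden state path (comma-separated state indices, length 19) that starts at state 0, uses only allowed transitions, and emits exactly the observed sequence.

  [0] z  {0}  => 0  start
  [1] z  {0}  => 0  0->0 ok
  [2] z  {0}  => 0  0->0 ok
  [3] z  {0}  => 0  0->0 ok
  [4] z  {0}  => 0  0->0 ok
  [5] x  {3}  => 3  0->3 ok
  [6] x  {3}  => 3  3->3 ok
  [7] y  {2,4}  => 4  3->4 ok
  [8] w  {1}  => 1  4->1 ok
  [9] y  {2,4}  => 2  1->2 ok
  [10] y  {2,4}  => 2  2->2 ok
  [11] y  {2,4}  => 2  2->2 ok
  [12] y  {2,4}  => 4  2->4 ok
  [13] y  {2,4}  => 2  4->2 ok
  [14] y  {2,4}  => 2  2->2 ok
  [15] y  {2,4}  => 2  2->2 ok
  [16] w  {1}  => 1  2->1 ok
  [17] x  {3}  => 3  1->3 ok
  [18] y  {2,4}  => 4  3->4 ok

0,0,0,0,0,3,3,4,1,2,2,2,4,2,2,2,1,3,4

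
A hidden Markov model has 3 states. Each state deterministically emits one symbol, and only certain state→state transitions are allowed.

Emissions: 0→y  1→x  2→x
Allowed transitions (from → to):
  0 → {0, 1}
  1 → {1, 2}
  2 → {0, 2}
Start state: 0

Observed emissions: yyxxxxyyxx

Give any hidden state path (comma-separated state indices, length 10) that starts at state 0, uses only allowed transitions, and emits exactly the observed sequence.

0,0,1,1,1,2,0,0,1,2

  [0] y  {0}  => 0  start
  [1] y  {0}  => 0  0->0 ok
  [2] x  {1,2}  => 1  0->1 ok
  [3] x  {1,2}  => 1  1->1 ok
  [4] x  {1,2}  => 1  1->1 ok
  [5] x  {1,2}  => 2  1->2 ok
  [6] y  {0}  => 0  2->0 ok
  [7] y  {0}  => 0  0->0 ok
  [8] x  {1,2}  => 1  0->1 ok
  [9] x  {1,2}  => 2  1->2 ok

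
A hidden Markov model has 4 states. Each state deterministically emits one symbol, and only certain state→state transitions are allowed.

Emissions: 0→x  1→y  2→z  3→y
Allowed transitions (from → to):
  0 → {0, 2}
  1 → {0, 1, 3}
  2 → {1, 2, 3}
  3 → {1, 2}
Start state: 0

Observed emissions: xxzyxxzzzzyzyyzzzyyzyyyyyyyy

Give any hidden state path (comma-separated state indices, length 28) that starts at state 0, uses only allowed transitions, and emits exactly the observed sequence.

0,0,2,1,0,0,2,2,2,2,3,2,1,3,2,2,2,1,3,2,1,3,1,1,3,1,1,1

  0: obs=x cand={0} pick 0 [start]
  1: obs=x cand={0} pick 0 [0->0 ok]
  2: obs=z cand={2} pick 2 [0->2 ok]
  3: obs=y cand={1,3} pick 1 [2->1 ok]
  4: obs=x cand={0} pick 0 [1->0 ok]
  5: obs=x cand={0} pick 0 [0->0 ok]
  6: obs=z cand={2} pick 2 [0->2 ok]
  7: obs=z cand={2} pick 2 [2->2 ok]
  8: obs=z cand={2} pick 2 [2->2 ok]
  9: obs=z cand={2} pick 2 [2->2 ok]
  10: obs=y cand={1,3} pick 3 [2->3 ok]
  11: obs=z cand={2} pick 2 [3->2 ok]
  12: obs=y cand={1,3} pick 1 [2->1 ok]
  13: obs=y cand={1,3} pick 3 [1->3 ok]
  14: obs=z cand={2} pick 2 [3->2 ok]
  15: obs=z cand={2} pick 2 [2->2 ok]
  16: obs=z cand={2} pick 2 [2->2 ok]
  17: obs=y cand={1,3} pick 1 [2->1 ok]
  18: obs=y cand={1,3} pick 3 [1->3 ok]
  19: obs=z cand={2} pick 2 [3->2 ok]
  20: obs=y cand={1,3} pick 1 [2->1 ok]
  21: obs=y cand={1,3} pick 3 [1->3 ok]
  22: obs=y cand={1,3} pick 1 [3->1 ok]
  23: obs=y cand={1,3} pick 1 [1->1 ok]
  24: obs=y cand={1,3} pick 3 [1->3 ok]
  25: obs=y cand={1,3} pick 1 [3->1 ok]
  26: obs=y cand={1,3} pick 1 [1->1 ok]
  27: obs=y cand={1,3} pick 1 [1->1 ok]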